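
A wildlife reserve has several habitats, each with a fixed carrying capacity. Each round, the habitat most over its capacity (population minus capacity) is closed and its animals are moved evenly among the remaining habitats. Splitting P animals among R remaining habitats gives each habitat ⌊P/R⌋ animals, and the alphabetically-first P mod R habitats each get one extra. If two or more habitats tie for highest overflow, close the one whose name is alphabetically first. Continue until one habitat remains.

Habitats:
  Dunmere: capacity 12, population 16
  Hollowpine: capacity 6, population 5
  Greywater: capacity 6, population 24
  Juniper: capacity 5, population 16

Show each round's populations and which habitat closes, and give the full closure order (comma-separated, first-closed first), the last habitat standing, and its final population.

Round 1: Dunmere=16 Greywater=24 Hollowpine=5 Juniper=16 → close Greywater (overflow 18)
  24÷3 = 8 each, +1 to first 0
Round 2: Dunmere=24 Hollowpine=13 Juniper=24 → close Juniper (overflow 19)
  24÷2 = 12 each, +1 to first 0
Round 3: Dunmere=36 Hollowpine=25 → close Dunmere (overflow 24)
  36÷1 = 36 each, +1 to first 0

Closure order: Greywater, Juniper, Dunmere
Last habitat: Hollowpine with 61 animals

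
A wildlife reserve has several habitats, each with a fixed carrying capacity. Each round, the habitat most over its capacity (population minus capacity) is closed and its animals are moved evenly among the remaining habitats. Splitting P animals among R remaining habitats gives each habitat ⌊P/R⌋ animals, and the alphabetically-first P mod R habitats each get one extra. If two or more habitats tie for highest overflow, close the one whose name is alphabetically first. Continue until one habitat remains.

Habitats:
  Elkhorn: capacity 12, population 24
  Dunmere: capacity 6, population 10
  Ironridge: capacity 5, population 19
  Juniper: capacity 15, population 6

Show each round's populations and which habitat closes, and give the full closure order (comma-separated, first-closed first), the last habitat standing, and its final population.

Round 1: Dunmere=10 Elkhorn=24 Ironridge=19 Juniper=6 → close Ironridge (overflow 14)
  19÷3 = 6 each, +1 to first 1
Round 2: Dunmere=17 Elkhorn=30 Juniper=12 → close Elkhorn (overflow 18)
  30÷2 = 15 each, +1 to first 0
Round 3: Dunmere=32 Juniper=27 → close Dunmere (overflow 26)
  32÷1 = 32 each, +1 to first 0

Closure order: Ironridge, Elkhorn, Dunmere
Last habitat: Juniper with 59 animals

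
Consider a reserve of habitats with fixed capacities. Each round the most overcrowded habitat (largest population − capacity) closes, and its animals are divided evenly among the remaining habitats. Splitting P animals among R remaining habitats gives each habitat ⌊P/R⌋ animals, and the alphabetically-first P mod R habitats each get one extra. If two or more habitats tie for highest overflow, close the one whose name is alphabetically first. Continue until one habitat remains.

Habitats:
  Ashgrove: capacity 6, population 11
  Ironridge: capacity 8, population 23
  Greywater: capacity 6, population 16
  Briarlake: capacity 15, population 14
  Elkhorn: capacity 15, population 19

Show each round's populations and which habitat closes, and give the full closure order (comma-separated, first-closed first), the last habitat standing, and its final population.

Round 1: Ashgrove=11 Briarlake=14 Elkhorn=19 Greywater=16 Ironridge=23 → close Ironridge (overflow 15)
  23÷4 = 5 each, +1 to first 3
Round 2: Ashgrove=17 Briarlake=20 Elkhorn=25 Greywater=21 → close Greywater (overflow 15)
  21÷3 = 7 each, +1 to first 0
Round 3: Ashgrove=24 Briarlake=27 Elkhorn=32 → close Ashgrove (overflow 18)
  24÷2 = 12 each, +1 to first 0
Round 4: Briarlake=39 Elkhorn=44 → close Elkhorn (overflow 29)
  44÷1 = 44 each, +1 to first 0

Closure order: Ironridge, Greywater, Ashgrove, Elkhorn
Last habitat: Briarlake with 83 animals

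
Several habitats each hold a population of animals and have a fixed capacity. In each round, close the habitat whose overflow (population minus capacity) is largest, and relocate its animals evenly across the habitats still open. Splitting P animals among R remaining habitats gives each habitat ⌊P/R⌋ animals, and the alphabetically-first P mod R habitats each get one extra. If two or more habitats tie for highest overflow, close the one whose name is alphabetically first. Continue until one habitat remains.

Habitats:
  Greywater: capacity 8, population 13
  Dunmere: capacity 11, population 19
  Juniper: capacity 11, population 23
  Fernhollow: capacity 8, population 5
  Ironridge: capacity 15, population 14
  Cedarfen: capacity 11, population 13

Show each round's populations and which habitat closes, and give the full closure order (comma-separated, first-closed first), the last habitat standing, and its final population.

Round 1: Cedarfen=13 Dunmere=19 Fernhollow=5 Greywater=13 Ironridge=14 Juniper=23 → close Juniper (overflow 12)
  23÷5 = 4 each, +1 to first 3
Round 2: Cedarfen=18 Dunmere=24 Fernhollow=10 Greywater=17 Ironridge=18 → close Dunmere (overflow 13)
  24÷4 = 6 each, +1 to first 0
Round 3: Cedarfen=24 Fernhollow=16 Greywater=23 Ironridge=24 → close Greywater (overflow 15)
  23÷3 = 7 each, +1 to first 2
Round 4: Cedarfen=32 Fernhollow=24 Ironridge=31 → close Cedarfen (overflow 21)
  32÷2 = 16 each, +1 to first 0
Round 5: Fernhollow=40 Ironridge=47 → close Fernhollow (overflow 32)
  40÷1 = 40 each, +1 to first 0

Closure order: Juniper, Dunmere, Greywater, Cedarfen, Fernhollow
Last habitat: Ironridge with 87 animals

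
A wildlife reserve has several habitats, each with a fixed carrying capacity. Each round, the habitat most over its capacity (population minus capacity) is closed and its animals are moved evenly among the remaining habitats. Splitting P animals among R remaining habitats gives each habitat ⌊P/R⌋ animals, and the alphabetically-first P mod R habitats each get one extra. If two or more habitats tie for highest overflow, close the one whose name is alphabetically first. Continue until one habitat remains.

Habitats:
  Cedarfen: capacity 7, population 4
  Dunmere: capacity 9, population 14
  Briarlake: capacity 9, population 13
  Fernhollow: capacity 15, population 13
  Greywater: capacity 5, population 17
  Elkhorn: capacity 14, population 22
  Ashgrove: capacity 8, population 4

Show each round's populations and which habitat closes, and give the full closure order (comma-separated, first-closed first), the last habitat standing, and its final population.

Round 1: Ashgrove=4 Briarlake=13 Cedarfen=4 Dunmere=14 Elkhorn=22 Fernhollow=13 Greywater=17 → close Greywater (overflow 12)
  17÷6 = 2 each, +1 to first 5
Round 2: Ashgrove=7 Briarlake=16 Cedarfen=7 Dunmere=17 Elkhorn=25 Fernhollow=15 → close Elkhorn (overflow 11)
  25÷5 = 5 each, +1 to first 0
Round 3: Ashgrove=12 Briarlake=21 Cedarfen=12 Dunmere=22 Fernhollow=20 → close Dunmere (overflow 13)
  22÷4 = 5 each, +1 to first 2
Round 4: Ashgrove=18 Briarlake=27 Cedarfen=17 Fernhollow=25 → close Briarlake (overflow 18)
  27÷3 = 9 each, +1 to first 0
Round 5: Ashgrove=27 Cedarfen=26 Fernhollow=34 → close Ashgrove (overflow 19)
  27÷2 = 13 each, +1 to first 1
Round 6: Cedarfen=40 Fernhollow=47 → close Cedarfen (overflow 33)
  40÷1 = 40 each, +1 to first 0

Closure order: Greywater, Elkhorn, Dunmere, Briarlake, Ashgrove, Cedarfen
Last habitat: Fernhollow with 87 animals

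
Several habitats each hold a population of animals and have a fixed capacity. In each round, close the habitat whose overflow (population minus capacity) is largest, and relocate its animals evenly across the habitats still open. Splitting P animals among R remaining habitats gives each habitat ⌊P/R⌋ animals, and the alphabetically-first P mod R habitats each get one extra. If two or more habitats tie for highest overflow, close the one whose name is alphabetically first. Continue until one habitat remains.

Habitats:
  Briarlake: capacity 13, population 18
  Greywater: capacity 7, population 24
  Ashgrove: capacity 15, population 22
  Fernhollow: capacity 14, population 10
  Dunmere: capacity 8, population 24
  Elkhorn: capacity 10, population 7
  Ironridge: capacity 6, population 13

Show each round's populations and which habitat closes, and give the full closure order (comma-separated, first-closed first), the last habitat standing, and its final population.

Round 1: Ashgrove=22 Briarlake=18 Dunmere=24 Elkhorn=7 Fernhollow=10 Greywater=24 Ironridge=13 → close Greywater (overflow 17)
  24÷6 = 4 each, +1 to first 0
Round 2: Ashgrove=26 Briarlake=22 Dunmere=28 Elkhorn=11 Fernhollow=14 Ironridge=17 → close Dunmere (overflow 20)
  28÷5 = 5 each, +1 to first 3
Round 3: Ashgrove=32 Briarlake=28 Elkhorn=17 Fernhollow=19 Ironridge=22 → close Ashgrove (overflow 17)
  32÷4 = 8 each, +1 to first 0
Round 4: Briarlake=36 Elkhorn=25 Fernhollow=27 Ironridge=30 → close Ironridge (overflow 24)
  30÷3 = 10 each, +1 to first 0
Round 5: Briarlake=46 Elkhorn=35 Fernhollow=37 → close Briarlake (overflow 33)
  46÷2 = 23 each, +1 to first 0
Round 6: Elkhorn=58 Fernhollow=60 → close Elkhorn (overflow 48)
  58÷1 = 58 each, +1 to first 0

Closure order: Greywater, Dunmere, Ashgrove, Ironridge, Briarlake, Elkhorn
Last habitat: Fernhollow with 118 animals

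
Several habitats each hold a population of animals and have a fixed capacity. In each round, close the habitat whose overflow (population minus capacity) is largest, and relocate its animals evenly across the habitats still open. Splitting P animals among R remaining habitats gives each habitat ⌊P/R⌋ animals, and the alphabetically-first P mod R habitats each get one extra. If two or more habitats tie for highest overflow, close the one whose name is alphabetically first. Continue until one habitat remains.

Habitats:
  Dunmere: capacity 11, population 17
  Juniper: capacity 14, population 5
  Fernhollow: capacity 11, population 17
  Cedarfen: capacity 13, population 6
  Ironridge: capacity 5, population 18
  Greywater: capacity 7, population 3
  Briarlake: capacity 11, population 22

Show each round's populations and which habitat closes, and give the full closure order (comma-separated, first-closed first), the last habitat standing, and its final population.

Round 1: Briarlake=22 Cedarfen=6 Dunmere=17 Fernhollow=17 Greywater=3 Ironridge=18 Juniper=5 → close Ironridge (overflow 13)
  18÷6 = 3 each, +1 to first 0
Round 2: Briarlake=25 Cedarfen=9 Dunmere=20 Fernhollow=20 Greywater=6 Juniper=8 → close Briarlake (overflow 14)
  25÷5 = 5 each, +1 to first 0
Round 3: Cedarfen=14 Dunmere=25 Fernhollow=25 Greywater=11 Juniper=13 → close Dunmere (overflow 14)
  25÷4 = 6 each, +1 to first 1
Round 4: Cedarfen=21 Fernhollow=31 Greywater=17 Juniper=19 → close Fernhollow (overflow 20)
  31÷3 = 10 each, +1 to first 1
Round 5: Cedarfen=32 Greywater=27 Juniper=29 → close Greywater (overflow 20)
  27÷2 = 13 each, +1 to first 1
Round 6: Cedarfen=46 Juniper=42 → close Cedarfen (overflow 33)
  46÷1 = 46 each, +1 to first 0

Closure order: Ironridge, Briarlake, Dunmere, Fernhollow, Greywater, Cedarfen
Last habitat: Juniper with 88 animals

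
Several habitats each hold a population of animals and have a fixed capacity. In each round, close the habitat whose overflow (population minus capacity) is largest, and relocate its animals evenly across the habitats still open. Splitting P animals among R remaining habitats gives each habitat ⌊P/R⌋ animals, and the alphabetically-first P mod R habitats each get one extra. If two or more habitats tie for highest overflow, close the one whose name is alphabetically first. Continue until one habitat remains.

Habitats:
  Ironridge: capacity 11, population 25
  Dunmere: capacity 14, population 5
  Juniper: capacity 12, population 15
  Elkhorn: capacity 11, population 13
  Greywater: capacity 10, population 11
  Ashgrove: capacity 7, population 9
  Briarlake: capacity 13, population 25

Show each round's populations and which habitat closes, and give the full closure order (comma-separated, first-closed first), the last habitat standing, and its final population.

Round 1: Ashgrove=9 Briarlake=25 Dunmere=5 Elkhorn=13 Greywater=11 Ironridge=25 Juniper=15 → close Ironridge (overflow 14)
  25÷6 = 4 each, +1 to first 1
Round 2: Ashgrove=14 Briarlake=29 Dunmere=9 Elkhorn=17 Greywater=15 Juniper=19 → close Briarlake (overflow 16)
  29÷5 = 5 each, +1 to first 4
Round 3: Ashgrove=20 Dunmere=15 Elkhorn=23 Greywater=21 Juniper=24 → close Ashgrove (overflow 13)
  20÷4 = 5 each, +1 to first 0
Round 4: Dunmere=20 Elkhorn=28 Greywater=26 Juniper=29 → close Elkhorn (overflow 17)
  28÷3 = 9 each, +1 to first 1
Round 5: Dunmere=30 Greywater=35 Juniper=38 → close Juniper (overflow 26)
  38÷2 = 19 each, +1 to first 0
Round 6: Dunmere=49 Greywater=54 → close Greywater (overflow 44)
  54÷1 = 54 each, +1 to first 0

Closure order: Ironridge, Briarlake, Ashgrove, Elkhorn, Juniper, Greywater
Last habitat: Dunmere with 103 animals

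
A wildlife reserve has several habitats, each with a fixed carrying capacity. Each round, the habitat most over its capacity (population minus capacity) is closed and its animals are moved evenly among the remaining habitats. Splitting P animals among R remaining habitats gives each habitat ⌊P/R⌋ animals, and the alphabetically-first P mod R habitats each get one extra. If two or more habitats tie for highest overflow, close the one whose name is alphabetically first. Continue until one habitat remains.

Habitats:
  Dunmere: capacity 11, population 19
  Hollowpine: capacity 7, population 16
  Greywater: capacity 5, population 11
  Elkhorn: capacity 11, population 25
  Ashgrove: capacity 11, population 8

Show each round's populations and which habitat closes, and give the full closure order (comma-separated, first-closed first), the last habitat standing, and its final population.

Round 1: Ashgrove=8 Dunmere=19 Elkhorn=25 Greywater=11 Hollowpine=16 → close Elkhorn (overflow 14)
  25÷4 = 6 each, +1 to first 1
Round 2: Ashgrove=15 Dunmere=25 Greywater=17 Hollowpine=22 → close Hollowpine (overflow 15)
  22÷3 = 7 each, +1 to first 1
Round 3: Ashgrove=23 Dunmere=32 Greywater=24 → close Dunmere (overflow 21)
  32÷2 = 16 each, +1 to first 0
Round 4: Ashgrove=39 Greywater=40 → close Greywater (overflow 35)
  40÷1 = 40 each, +1 to first 0

Closure order: Elkhorn, Hollowpine, Dunmere, Greywater
Last habitat: Ashgrove with 79 animals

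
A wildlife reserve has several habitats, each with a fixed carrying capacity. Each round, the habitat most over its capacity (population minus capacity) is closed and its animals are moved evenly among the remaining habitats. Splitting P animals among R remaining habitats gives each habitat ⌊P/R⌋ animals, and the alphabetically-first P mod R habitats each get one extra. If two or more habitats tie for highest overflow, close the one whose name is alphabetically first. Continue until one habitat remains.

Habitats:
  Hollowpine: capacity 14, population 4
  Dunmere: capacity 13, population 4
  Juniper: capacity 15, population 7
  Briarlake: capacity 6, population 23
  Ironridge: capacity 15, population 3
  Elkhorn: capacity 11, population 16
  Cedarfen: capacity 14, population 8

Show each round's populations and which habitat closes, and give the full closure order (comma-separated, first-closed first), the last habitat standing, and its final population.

Closure order: Briarlake, Elkhorn, Cedarfen, Dunmere, Hollowpine, Juniper
Last habitat: Ironridge with 65 animals

Round 1: Briarlake=23 Cedarfen=8 Dunmere=4 Elkhorn=16 Hollowpine=4 Ironridge=3 Juniper=7 → close Briarlake (overflow 17)
  23÷6 = 3 each, +1 to first 5
Round 2: Cedarfen=12 Dunmere=8 Elkhorn=20 Hollowpine=8 Ironridge=7 Juniper=10 → close Elkhorn (overflow 9)
  20÷5 = 4 each, +1 to first 0
Round 3: Cedarfen=16 Dunmere=12 Hollowpine=12 Ironridge=11 Juniper=14 → close Cedarfen (overflow 2)
  16÷4 = 4 each, +1 to first 0
Round 4: Dunmere=16 Hollowpine=16 Ironridge=15 Juniper=18 → close Dunmere (overflow 3)
  16÷3 = 5 each, +1 to first 1
Round 5: Hollowpine=22 Ironridge=20 Juniper=23 → close Hollowpine (overflow 8)
  22÷2 = 11 each, +1 to first 0
Round 6: Ironridge=31 Juniper=34 → close Juniper (overflow 19)
  34÷1 = 34 each, +1 to first 0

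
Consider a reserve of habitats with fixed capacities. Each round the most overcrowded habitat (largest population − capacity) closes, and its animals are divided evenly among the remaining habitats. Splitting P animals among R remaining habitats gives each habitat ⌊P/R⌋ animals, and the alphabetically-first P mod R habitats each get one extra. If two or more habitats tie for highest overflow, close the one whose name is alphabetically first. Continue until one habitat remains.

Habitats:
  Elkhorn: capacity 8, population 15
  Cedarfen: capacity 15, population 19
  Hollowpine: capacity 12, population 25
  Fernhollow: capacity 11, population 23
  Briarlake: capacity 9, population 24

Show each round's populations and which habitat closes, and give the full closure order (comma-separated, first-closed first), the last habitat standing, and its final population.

Closure order: Briarlake, Hollowpine, Fernhollow, Elkhorn
Last habitat: Cedarfen with 106 animals

Round 1: Briarlake=24 Cedarfen=19 Elkhorn=15 Fernhollow=23 Hollowpine=25 → close Briarlake (overflow 15)
  24÷4 = 6 each, +1 to first 0
Round 2: Cedarfen=25 Elkhorn=21 Fernhollow=29 Hollowpine=31 → close Hollowpine (overflow 19)
  31÷3 = 10 each, +1 to first 1
Round 3: Cedarfen=36 Elkhorn=31 Fernhollow=39 → close Fernhollow (overflow 28)
  39÷2 = 19 each, +1 to first 1
Round 4: Cedarfen=56 Elkhorn=50 → close Elkhorn (overflow 42)
  50÷1 = 50 each, +1 to first 0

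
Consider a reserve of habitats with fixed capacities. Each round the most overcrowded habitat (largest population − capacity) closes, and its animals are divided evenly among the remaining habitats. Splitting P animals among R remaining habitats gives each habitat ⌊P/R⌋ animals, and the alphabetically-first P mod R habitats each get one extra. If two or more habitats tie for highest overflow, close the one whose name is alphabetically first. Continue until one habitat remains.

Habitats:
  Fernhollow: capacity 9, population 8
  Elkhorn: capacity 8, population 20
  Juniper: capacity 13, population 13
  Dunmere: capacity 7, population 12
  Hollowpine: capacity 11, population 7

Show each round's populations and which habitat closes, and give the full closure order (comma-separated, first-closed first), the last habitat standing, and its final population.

Round 1: Dunmere=12 Elkhorn=20 Fernhollow=8 Hollowpine=7 Juniper=13 → close Elkhorn (overflow 12)
  20÷4 = 5 each, +1 to first 0
Round 2: Dunmere=17 Fernhollow=13 Hollowpine=12 Juniper=18 → close Dunmere (overflow 10)
  17÷3 = 5 each, +1 to first 2
Round 3: Fernhollow=19 Hollowpine=18 Juniper=23 → close Fernhollow (overflow 10)
  19÷2 = 9 each, +1 to first 1
Round 4: Hollowpine=28 Juniper=32 → close Juniper (overflow 19)
  32÷1 = 32 each, +1 to first 0

Closure order: Elkhorn, Dunmere, Fernhollow, Juniper
Last habitat: Hollowpine with 60 animals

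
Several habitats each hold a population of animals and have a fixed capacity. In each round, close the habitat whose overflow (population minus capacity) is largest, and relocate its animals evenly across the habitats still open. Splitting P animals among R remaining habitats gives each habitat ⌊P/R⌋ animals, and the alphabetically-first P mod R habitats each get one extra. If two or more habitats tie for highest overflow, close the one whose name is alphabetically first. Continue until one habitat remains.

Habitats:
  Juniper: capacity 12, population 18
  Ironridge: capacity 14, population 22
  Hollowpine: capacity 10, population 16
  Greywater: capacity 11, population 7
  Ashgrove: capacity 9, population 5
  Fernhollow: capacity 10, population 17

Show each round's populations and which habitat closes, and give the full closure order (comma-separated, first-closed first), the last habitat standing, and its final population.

Closure order: Ironridge, Fernhollow, Hollowpine, Juniper, Ashgrove
Last habitat: Greywater with 85 animals

Round 1: Ashgrove=5 Fernhollow=17 Greywater=7 Hollowpine=16 Ironridge=22 Juniper=18 → close Ironridge (overflow 8)
  22÷5 = 4 each, +1 to first 2
Round 2: Ashgrove=10 Fernhollow=22 Greywater=11 Hollowpine=20 Juniper=22 → close Fernhollow (overflow 12)
  22÷4 = 5 each, +1 to first 2
Round 3: Ashgrove=16 Greywater=17 Hollowpine=25 Juniper=27 → close Hollowpine (overflow 15)
  25÷3 = 8 each, +1 to first 1
Round 4: Ashgrove=25 Greywater=25 Juniper=35 → close Juniper (overflow 23)
  35÷2 = 17 each, +1 to first 1
Round 5: Ashgrove=43 Greywater=42 → close Ashgrove (overflow 34)
  43÷1 = 43 each, +1 to first 0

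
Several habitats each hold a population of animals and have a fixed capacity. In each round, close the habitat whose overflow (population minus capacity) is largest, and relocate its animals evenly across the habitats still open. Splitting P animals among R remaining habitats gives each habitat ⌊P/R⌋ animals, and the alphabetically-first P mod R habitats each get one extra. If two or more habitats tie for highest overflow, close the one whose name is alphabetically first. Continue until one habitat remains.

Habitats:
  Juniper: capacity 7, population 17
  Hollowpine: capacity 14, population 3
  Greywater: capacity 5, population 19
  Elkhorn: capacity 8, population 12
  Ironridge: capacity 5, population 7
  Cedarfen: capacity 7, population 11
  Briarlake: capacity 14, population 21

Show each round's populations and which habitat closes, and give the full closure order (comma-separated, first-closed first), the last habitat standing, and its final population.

Closure order: Greywater, Juniper, Briarlake, Cedarfen, Elkhorn, Ironridge
Last habitat: Hollowpine with 90 animals

Round 1: Briarlake=21 Cedarfen=11 Elkhorn=12 Greywater=19 Hollowpine=3 Ironridge=7 Juniper=17 → close Greywater (overflow 14)
  19÷6 = 3 each, +1 to first 1
Round 2: Briarlake=25 Cedarfen=14 Elkhorn=15 Hollowpine=6 Ironridge=10 Juniper=20 → close Juniper (overflow 13)
  20÷5 = 4 each, +1 to first 0
Round 3: Briarlake=29 Cedarfen=18 Elkhorn=19 Hollowpine=10 Ironridge=14 → close Briarlake (overflow 15)
  29÷4 = 7 each, +1 to first 1
Round 4: Cedarfen=26 Elkhorn=26 Hollowpine=17 Ironridge=21 → close Cedarfen (overflow 19)
  26÷3 = 8 each, +1 to first 2
Round 5: Elkhorn=35 Hollowpine=26 Ironridge=29 → close Elkhorn (overflow 27)
  35÷2 = 17 each, +1 to first 1
Round 6: Hollowpine=44 Ironridge=46 → close Ironridge (overflow 41)
  46÷1 = 46 each, +1 to first 0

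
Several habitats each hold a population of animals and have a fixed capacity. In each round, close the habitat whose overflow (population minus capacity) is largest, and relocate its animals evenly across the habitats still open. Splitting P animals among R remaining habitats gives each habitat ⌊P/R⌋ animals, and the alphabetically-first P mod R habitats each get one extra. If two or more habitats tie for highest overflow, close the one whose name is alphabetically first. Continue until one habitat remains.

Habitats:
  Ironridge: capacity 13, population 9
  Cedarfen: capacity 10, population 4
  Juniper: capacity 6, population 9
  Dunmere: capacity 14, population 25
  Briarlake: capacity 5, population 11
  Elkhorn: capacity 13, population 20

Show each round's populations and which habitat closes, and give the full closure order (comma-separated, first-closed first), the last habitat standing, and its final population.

Round 1: Briarlake=11 Cedarfen=4 Dunmere=25 Elkhorn=20 Ironridge=9 Juniper=9 → close Dunmere (overflow 11)
  25÷5 = 5 each, +1 to first 0
Round 2: Briarlake=16 Cedarfen=9 Elkhorn=25 Ironridge=14 Juniper=14 → close Elkhorn (overflow 12)
  25÷4 = 6 each, +1 to first 1
Round 3: Briarlake=23 Cedarfen=15 Ironridge=20 Juniper=20 → close Briarlake (overflow 18)
  23÷3 = 7 each, +1 to first 2
Round 4: Cedarfen=23 Ironridge=28 Juniper=27 → close Juniper (overflow 21)
  27÷2 = 13 each, +1 to first 1
Round 5: Cedarfen=37 Ironridge=41 → close Ironridge (overflow 28)
  41÷1 = 41 each, +1 to first 0

Closure order: Dunmere, Elkhorn, Briarlake, Juniper, Ironridge
Last habitat: Cedarfen with 78 animals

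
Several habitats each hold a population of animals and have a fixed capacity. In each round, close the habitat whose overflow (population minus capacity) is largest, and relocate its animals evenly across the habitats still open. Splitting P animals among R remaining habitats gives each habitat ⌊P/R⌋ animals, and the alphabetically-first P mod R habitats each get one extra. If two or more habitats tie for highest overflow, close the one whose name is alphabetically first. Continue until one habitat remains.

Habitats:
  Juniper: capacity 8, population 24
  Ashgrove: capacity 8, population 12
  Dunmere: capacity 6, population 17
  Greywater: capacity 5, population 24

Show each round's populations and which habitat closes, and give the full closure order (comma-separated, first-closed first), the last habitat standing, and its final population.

Round 1: Ashgrove=12 Dunmere=17 Greywater=24 Juniper=24 → close Greywater (overflow 19)
  24÷3 = 8 each, +1 to first 0
Round 2: Ashgrove=20 Dunmere=25 Juniper=32 → close Juniper (overflow 24)
  32÷2 = 16 each, +1 to first 0
Round 3: Ashgrove=36 Dunmere=41 → close Dunmere (overflow 35)
  41÷1 = 41 each, +1 to first 0

Closure order: Greywater, Juniper, Dunmere
Last habitat: Ashgrove with 77 animals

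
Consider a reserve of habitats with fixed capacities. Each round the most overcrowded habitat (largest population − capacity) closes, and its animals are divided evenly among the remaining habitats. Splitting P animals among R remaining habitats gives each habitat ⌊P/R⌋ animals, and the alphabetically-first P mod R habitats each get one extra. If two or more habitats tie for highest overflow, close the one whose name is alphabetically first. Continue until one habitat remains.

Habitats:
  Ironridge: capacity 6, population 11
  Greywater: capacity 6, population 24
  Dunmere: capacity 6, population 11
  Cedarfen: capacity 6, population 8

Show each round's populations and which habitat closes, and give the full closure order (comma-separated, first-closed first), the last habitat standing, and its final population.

Closure order: Greywater, Dunmere, Ironridge
Last habitat: Cedarfen with 54 animals

Round 1: Cedarfen=8 Dunmere=11 Greywater=24 Ironridge=11 → close Greywater (overflow 18)
  24÷3 = 8 each, +1 to first 0
Round 2: Cedarfen=16 Dunmere=19 Ironridge=19 → close Dunmere (overflow 13)
  19÷2 = 9 each, +1 to first 1
Round 3: Cedarfen=26 Ironridge=28 → close Ironridge (overflow 22)
  28÷1 = 28 each, +1 to first 0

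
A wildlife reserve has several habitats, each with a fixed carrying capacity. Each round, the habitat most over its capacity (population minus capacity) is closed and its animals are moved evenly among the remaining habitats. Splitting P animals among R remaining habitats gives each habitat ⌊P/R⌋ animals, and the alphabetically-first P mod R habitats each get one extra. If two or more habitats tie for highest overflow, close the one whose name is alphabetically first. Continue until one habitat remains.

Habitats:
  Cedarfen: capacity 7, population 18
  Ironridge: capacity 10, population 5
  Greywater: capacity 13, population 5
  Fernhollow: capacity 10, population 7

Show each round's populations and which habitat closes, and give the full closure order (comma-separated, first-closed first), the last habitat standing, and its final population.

Closure order: Cedarfen, Fernhollow, Ironridge
Last habitat: Greywater with 35 animals

Round 1: Cedarfen=18 Fernhollow=7 Greywater=5 Ironridge=5 → close Cedarfen (overflow 11)
  18÷3 = 6 each, +1 to first 0
Round 2: Fernhollow=13 Greywater=11 Ironridge=11 → close Fernhollow (overflow 3)
  13÷2 = 6 each, +1 to first 1
Round 3: Greywater=18 Ironridge=17 → close Ironridge (overflow 7)
  17÷1 = 17 each, +1 to first 0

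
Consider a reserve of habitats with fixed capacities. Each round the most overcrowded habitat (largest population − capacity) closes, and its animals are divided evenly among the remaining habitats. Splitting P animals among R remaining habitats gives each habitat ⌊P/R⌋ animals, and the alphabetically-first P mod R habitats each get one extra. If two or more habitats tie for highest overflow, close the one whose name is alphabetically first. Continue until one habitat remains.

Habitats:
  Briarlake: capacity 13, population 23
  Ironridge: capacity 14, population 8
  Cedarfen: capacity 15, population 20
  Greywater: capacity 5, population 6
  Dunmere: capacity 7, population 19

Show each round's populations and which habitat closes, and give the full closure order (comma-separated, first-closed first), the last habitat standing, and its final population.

Round 1: Briarlake=23 Cedarfen=20 Dunmere=19 Greywater=6 Ironridge=8 → close Dunmere (overflow 12)
  19÷4 = 4 each, +1 to first 3
Round 2: Briarlake=28 Cedarfen=25 Greywater=11 Ironridge=12 → close Briarlake (overflow 15)
  28÷3 = 9 each, +1 to first 1
Round 3: Cedarfen=35 Greywater=20 Ironridge=21 → close Cedarfen (overflow 20)
  35÷2 = 17 each, +1 to first 1
Round 4: Greywater=38 Ironridge=38 → close Greywater (overflow 33)
  38÷1 = 38 each, +1 to first 0

Closure order: Dunmere, Briarlake, Cedarfen, Greywater
Last habitat: Ironridge with 76 animals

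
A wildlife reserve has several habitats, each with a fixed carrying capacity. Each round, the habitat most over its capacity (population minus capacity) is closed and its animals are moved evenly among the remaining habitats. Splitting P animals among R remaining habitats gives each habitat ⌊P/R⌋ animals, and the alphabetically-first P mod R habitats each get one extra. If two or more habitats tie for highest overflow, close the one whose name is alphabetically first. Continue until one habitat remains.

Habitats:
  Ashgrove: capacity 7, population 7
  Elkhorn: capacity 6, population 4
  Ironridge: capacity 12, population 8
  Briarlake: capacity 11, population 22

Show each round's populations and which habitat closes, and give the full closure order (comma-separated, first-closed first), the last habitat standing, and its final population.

Round 1: Ashgrove=7 Briarlake=22 Elkhorn=4 Ironridge=8 → close Briarlake (overflow 11)
  22÷3 = 7 each, +1 to first 1
Round 2: Ashgrove=15 Elkhorn=11 Ironridge=15 → close Ashgrove (overflow 8)
  15÷2 = 7 each, +1 to first 1
Round 3: Elkhorn=19 Ironridge=22 → close Elkhorn (overflow 13)
  19÷1 = 19 each, +1 to first 0

Closure order: Briarlake, Ashgrove, Elkhorn
Last habitat: Ironridge with 41 animals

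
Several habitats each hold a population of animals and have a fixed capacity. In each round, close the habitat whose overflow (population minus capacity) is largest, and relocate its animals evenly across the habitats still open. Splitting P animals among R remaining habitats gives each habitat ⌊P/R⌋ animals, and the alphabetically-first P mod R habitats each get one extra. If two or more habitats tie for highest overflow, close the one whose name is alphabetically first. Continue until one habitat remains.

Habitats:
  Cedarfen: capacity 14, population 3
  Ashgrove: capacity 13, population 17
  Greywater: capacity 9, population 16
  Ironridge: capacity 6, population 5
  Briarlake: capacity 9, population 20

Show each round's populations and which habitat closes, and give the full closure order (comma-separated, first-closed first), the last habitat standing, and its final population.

Closure order: Briarlake, Greywater, Ashgrove, Ironridge
Last habitat: Cedarfen with 61 animals

Round 1: Ashgrove=17 Briarlake=20 Cedarfen=3 Greywater=16 Ironridge=5 → close Briarlake (overflow 11)
  20÷4 = 5 each, +1 to first 0
Round 2: Ashgrove=22 Cedarfen=8 Greywater=21 Ironridge=10 → close Greywater (overflow 12)
  21÷3 = 7 each, +1 to first 0
Round 3: Ashgrove=29 Cedarfen=15 Ironridge=17 → close Ashgrove (overflow 16)
  29÷2 = 14 each, +1 to first 1
Round 4: Cedarfen=30 Ironridge=31 → close Ironridge (overflow 25)
  31÷1 = 31 each, +1 to first 0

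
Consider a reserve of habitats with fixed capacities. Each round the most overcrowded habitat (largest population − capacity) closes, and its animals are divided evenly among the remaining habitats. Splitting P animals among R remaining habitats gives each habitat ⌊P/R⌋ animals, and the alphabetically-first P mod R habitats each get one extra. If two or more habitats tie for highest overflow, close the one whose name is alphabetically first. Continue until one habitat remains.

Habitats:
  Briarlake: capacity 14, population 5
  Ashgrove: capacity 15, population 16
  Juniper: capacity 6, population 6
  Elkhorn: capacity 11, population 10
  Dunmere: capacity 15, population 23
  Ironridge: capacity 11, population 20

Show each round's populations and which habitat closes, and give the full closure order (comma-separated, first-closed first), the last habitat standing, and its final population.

Round 1: Ashgrove=16 Briarlake=5 Dunmere=23 Elkhorn=10 Ironridge=20 Juniper=6 → close Ironridge (overflow 9)
  20÷5 = 4 each, +1 to first 0
Round 2: Ashgrove=20 Briarlake=9 Dunmere=27 Elkhorn=14 Juniper=10 → close Dunmere (overflow 12)
  27÷4 = 6 each, +1 to first 3
Round 3: Ashgrove=27 Briarlake=16 Elkhorn=21 Juniper=16 → close Ashgrove (overflow 12)
  27÷3 = 9 each, +1 to first 0
Round 4: Briarlake=25 Elkhorn=30 Juniper=25 → close Elkhorn (overflow 19)
  30÷2 = 15 each, +1 to first 0
Round 5: Briarlake=40 Juniper=40 → close Juniper (overflow 34)
  40÷1 = 40 each, +1 to first 0

Closure order: Ironridge, Dunmere, Ashgrove, Elkhorn, Juniper
Last habitat: Briarlake with 80 animals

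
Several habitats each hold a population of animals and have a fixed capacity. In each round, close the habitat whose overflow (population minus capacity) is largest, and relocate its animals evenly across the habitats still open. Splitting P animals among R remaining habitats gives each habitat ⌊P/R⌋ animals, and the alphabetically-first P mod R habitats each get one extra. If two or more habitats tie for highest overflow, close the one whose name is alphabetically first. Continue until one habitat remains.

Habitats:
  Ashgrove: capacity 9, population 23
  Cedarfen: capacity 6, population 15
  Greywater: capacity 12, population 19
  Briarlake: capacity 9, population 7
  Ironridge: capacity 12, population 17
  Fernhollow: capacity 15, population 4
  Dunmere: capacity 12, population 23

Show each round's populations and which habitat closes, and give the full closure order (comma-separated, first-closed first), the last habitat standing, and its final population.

Closure order: Ashgrove, Dunmere, Cedarfen, Greywater, Ironridge, Briarlake
Last habitat: Fernhollow with 108 animals

Round 1: Ashgrove=23 Briarlake=7 Cedarfen=15 Dunmere=23 Fernhollow=4 Greywater=19 Ironridge=17 → close Ashgrove (overflow 14)
  23÷6 = 3 each, +1 to first 5
Round 2: Briarlake=11 Cedarfen=19 Dunmere=27 Fernhollow=8 Greywater=23 Ironridge=20 → close Dunmere (overflow 15)
  27÷5 = 5 each, +1 to first 2
Round 3: Briarlake=17 Cedarfen=25 Fernhollow=13 Greywater=28 Ironridge=25 → close Cedarfen (overflow 19)
  25÷4 = 6 each, +1 to first 1
Round 4: Briarlake=24 Fernhollow=19 Greywater=34 Ironridge=31 → close Greywater (overflow 22)
  34÷3 = 11 each, +1 to first 1
Round 5: Briarlake=36 Fernhollow=30 Ironridge=42 → close Ironridge (overflow 30)
  42÷2 = 21 each, +1 to first 0
Round 6: Briarlake=57 Fernhollow=51 → close Briarlake (overflow 48)
  57÷1 = 57 each, +1 to first 0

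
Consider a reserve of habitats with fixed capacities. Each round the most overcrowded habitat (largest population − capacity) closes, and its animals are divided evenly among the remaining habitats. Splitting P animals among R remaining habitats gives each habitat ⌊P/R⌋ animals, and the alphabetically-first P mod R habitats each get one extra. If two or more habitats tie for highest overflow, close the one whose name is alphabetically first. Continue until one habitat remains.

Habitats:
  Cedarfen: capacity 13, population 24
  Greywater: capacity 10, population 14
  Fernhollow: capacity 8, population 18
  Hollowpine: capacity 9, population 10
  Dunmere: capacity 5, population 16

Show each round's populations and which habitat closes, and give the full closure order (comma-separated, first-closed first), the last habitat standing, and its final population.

Round 1: Cedarfen=24 Dunmere=16 Fernhollow=18 Greywater=14 Hollowpine=10 → close Cedarfen (overflow 11)
  24÷4 = 6 each, +1 to first 0
Round 2: Dunmere=22 Fernhollow=24 Greywater=20 Hollowpine=16 → close Dunmere (overflow 17)
  22÷3 = 7 each, +1 to first 1
Round 3: Fernhollow=32 Greywater=27 Hollowpine=23 → close Fernhollow (overflow 24)
  32÷2 = 16 each, +1 to first 0
Round 4: Greywater=43 Hollowpine=39 → close Greywater (overflow 33)
  43÷1 = 43 each, +1 to first 0

Closure order: Cedarfen, Dunmere, Fernhollow, Greywater
Last habitat: Hollowpine with 82 animals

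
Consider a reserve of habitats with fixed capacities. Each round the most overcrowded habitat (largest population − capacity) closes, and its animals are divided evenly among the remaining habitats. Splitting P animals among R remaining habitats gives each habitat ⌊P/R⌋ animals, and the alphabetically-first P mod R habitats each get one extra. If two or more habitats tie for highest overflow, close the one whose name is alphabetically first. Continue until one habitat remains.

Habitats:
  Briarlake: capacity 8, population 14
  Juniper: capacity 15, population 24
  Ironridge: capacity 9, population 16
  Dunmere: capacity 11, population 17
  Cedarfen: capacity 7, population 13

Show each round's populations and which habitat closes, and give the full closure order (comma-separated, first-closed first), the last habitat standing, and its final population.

Round 1: Briarlake=14 Cedarfen=13 Dunmere=17 Ironridge=16 Juniper=24 → close Juniper (overflow 9)
  24÷4 = 6 each, +1 to first 0
Round 2: Briarlake=20 Cedarfen=19 Dunmere=23 Ironridge=22 → close Ironridge (overflow 13)
  22÷3 = 7 each, +1 to first 1
Round 3: Briarlake=28 Cedarfen=26 Dunmere=30 → close Briarlake (overflow 20)
  28÷2 = 14 each, +1 to first 0
Round 4: Cedarfen=40 Dunmere=44 → close Cedarfen (overflow 33)
  40÷1 = 40 each, +1 to first 0

Closure order: Juniper, Ironridge, Briarlake, Cedarfen
Last habitat: Dunmere with 84 animals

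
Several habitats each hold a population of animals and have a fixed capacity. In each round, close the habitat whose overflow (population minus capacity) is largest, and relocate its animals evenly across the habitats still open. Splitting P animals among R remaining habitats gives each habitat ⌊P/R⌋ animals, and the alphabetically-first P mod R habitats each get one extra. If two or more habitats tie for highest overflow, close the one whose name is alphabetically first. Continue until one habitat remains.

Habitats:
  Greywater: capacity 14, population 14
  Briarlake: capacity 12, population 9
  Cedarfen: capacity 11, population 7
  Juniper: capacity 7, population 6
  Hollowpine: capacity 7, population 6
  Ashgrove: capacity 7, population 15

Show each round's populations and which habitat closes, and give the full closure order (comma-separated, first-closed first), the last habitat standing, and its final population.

Round 1: Ashgrove=15 Briarlake=9 Cedarfen=7 Greywater=14 Hollowpine=6 Juniper=6 → close Ashgrove (overflow 8)
  15÷5 = 3 each, +1 to first 0
Round 2: Briarlake=12 Cedarfen=10 Greywater=17 Hollowpine=9 Juniper=9 → close Greywater (overflow 3)
  17÷4 = 4 each, +1 to first 1
Round 3: Briarlake=17 Cedarfen=14 Hollowpine=13 Juniper=13 → close Hollowpine (overflow 6)
  13÷3 = 4 each, +1 to first 1
Round 4: Briarlake=22 Cedarfen=18 Juniper=17 → close Briarlake (overflow 10)
  22÷2 = 11 each, +1 to first 0
Round 5: Cedarfen=29 Juniper=28 → close Juniper (overflow 21)
  28÷1 = 28 each, +1 to first 0

Closure order: Ashgrove, Greywater, Hollowpine, Briarlake, Juniper
Last habitat: Cedarfen with 57 animals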